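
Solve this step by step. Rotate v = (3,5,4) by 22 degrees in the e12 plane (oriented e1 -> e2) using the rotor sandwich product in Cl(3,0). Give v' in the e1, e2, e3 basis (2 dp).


Rotor R = cos(11deg) - sin(11deg)*e12
Rotation angle theta = 2 * 11 = 22 degrees in the e12 plane (e1 -> e2).
The component perpendicular to the plane (e3) is invariant: v'_3 = v3 = 4.00
cos(22deg) = 0.9272, sin(22deg) = 0.3746
v'_1 = v1*cos(theta) - v2*sin(theta) = 3*0.9272 - 5*0.3746 = 0.91
v'_2 = v1*sin(theta) + v2*cos(theta) = 3*0.3746 + 5*0.9272 = 5.76
v' = 0.91*e1 + 5.76*e2 + 4.00*e3


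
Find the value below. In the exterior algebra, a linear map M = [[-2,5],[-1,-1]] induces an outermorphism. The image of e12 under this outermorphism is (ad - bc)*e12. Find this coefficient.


The outermorphism of a linear map f sends e1^e2 to f(e1)^f(e2).
f(e1) = -2*e1 - 1*e2
f(e2) = 5*e1 - 1*e2
f(e1) ^ f(e2) = (-2*e1 - 1*e2) ^ (5*e1 - 1*e2)
= (-2)*(-1)*e12 + (-1)*5*e21
= (2 - (-5))*e12
= 7*e12
Coefficient = 7


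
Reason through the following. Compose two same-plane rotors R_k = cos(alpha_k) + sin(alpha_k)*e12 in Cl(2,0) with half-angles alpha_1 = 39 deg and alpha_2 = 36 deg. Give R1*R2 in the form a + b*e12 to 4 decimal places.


Same-plane rotors commute and their half-angles add:
R1*R2 = cos(a1 + a2) + sin(a1 + a2)*e12.
a1 + a2 = 39 + 36 = 75 deg
cos(75 deg) = 0.2588
sin(75 deg) = 0.9659
R1*R2 = 0.2588 + 0.9659*e12


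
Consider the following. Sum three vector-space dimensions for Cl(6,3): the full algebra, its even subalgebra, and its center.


n = 6 + 3 = 9
Total dim = 2^9 = 512
Even subalgebra dim = 2^8 = 256
n is odd, so center dim = 2
Sum = 512 + 256 + 2 = 770


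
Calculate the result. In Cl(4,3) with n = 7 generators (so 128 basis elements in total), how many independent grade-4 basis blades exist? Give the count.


Number of grade-k basis blades in Cl(p,q) with n = p + q is C(n, k).
n = 4 + 3 = 7
C(7, 4) = 7! / (4! * 3!)
= 5040 / (24 * 6)
= 35


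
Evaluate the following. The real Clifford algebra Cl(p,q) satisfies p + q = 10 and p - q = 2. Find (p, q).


We need p + q = 10 and p - q = 2.
Adding: 2p = 10 + 2 = 12, so p = 6.
Then q = 10 - 6 = 4.
(p, q) = (6, 4)


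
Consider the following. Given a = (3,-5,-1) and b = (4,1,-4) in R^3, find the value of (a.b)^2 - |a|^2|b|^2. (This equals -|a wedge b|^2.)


a . b = 3*4 + (-5)*1 + (-1)*(-4)
= 12 + (-5) + 4 = 11
|a|^2 = 3^2 + (-5)^2 + (-1)^2 = 35
|b|^2 = 4^2 + 1^2 + (-4)^2 = 33
(a.b)^2 = 11^2 = 121
|a|^2 * |b|^2 = 35 * 33 = 1155
Result = 121 - 1155 = -1034


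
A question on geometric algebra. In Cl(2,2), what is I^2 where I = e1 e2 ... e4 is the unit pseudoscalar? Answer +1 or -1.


The pseudoscalar I = e1...e_n (product of all n generators) of Cl(p,q) satisfies I^2 = (-1)^(q + n(n-1)/2).
p = 2, q = 2, n = p + q = 4
n(n-1)/2 = 4 * 3 / 2 = 6
Exponent = q + n(n-1)/2 = 2 + 6 = 8
I^2 = (-1)^8 = +1


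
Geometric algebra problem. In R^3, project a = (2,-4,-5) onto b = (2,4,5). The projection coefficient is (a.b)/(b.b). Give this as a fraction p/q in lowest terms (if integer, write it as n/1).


Projection coefficient = (a . b) / (b . b)
a . b = 2*2 + (-4)*4 + (-5)*5
= 4 + (-16) + (-25) = -37
b . b = 2^2 + 4^2 + 5^2
= 4 + 16 + 25 = 45
Coefficient = -37/45
In lowest terms: -37/45


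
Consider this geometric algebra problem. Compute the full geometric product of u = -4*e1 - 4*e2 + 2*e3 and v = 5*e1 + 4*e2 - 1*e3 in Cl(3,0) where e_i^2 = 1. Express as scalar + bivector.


In Cl(3,0): e_i^2 = 1, e_ie_j = -e_je_i for i != j.
Scalar part = u . v = (-4)*5 + (-4)*4 + 2*(-1)
= -20 + (-16) + (-2) = -38
e12 coeff = (-4)*4 - (-4)*5 = -16 - (-20) = 4
e13 coeff = (-4)*(-1) - 2*5 = 4 - 10 = -6
e23 coeff = (-4)*(-1) - 2*4 = 4 - 8 = -4
uv = -38 + 4*e12 - 6*e13 - 4*e23


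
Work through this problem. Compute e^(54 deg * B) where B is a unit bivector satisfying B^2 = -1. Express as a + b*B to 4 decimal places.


For a unit bivector B with B^2 = -1, the exponential series gives
e^(theta*B) = cos(theta) + sin(theta)*B (the GA analogue of Euler's formula).
theta = 54 degrees = 0.942478 rad
cos(54 deg) = 0.5878
sin(54 deg) = 0.8090
exp(theta*B) = 0.5878 + 0.8090*B


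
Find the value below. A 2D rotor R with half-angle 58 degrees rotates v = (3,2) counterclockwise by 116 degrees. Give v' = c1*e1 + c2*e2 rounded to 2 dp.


Rotor R = cos(58deg) - sin(58deg)*e12
Rotation angle theta = 2 * 58 = 116 degrees
v' = R*v*~R rotates v by theta.
cos(116deg) = -0.4384, sin(116deg) = 0.8988
v'_1 = 3*cos(116deg) - 2*sin(116deg)
= 3*(-0.4384) - 2*0.8988
= -3.11
v'_2 = 3*sin(116deg) + 2*cos(116deg)
= 3*0.8988 + 2*(-0.4384)
= 1.82
v' = -3.11*e1 + 1.82*e2


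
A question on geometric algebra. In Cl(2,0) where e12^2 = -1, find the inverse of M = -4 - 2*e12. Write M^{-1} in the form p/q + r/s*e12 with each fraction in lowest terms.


M = -4 - 2*e12, where e12^2 = -1.
Since M commutes with its reverse ~M = a - b*e12, M * ~M = a^2 - b^2*e12^2 = a^2 + b^2.
So M^{-1} = ~M / (a^2 + b^2) = (a - b*e12)/(a^2 + b^2).
a^2 + b^2 = 16 + 4 = 20
Scalar part = -4/20 = -1/5
Bivector coeff = 2/20 = 1/10
M^{-1} = -1/5 + 1/10*e12


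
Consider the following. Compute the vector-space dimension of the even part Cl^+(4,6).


Even subalgebra dimension = 2^(n-1)
n = 4 + 6 = 10
2^(10 - 1) = 2^9 = 512
Verification: sum of C(10,k) for even k = 1 + 45 + 210 + 210 + 45 + 1 = 512
Result = 512


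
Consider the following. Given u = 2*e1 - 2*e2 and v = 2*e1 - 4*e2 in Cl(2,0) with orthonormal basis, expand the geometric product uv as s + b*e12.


Expand: (2*e1 - 2*e2)(2*e1 - 4*e2)
= 2*2*e1e1 + 2*(-4)*e1e2 + (-2)*2*e2e1 + (-2)*(-4)*e2e2
Using e1^2 = e2^2 = 1, e2e1 = -e1e2:
Scalar part s = 2*2 + (-2)*(-4) = 4 + 8 = 12
Bivector part b = 2*(-4) - (-2)*2 = -8 - (-4) = -4
uv = 12 - 4*e12


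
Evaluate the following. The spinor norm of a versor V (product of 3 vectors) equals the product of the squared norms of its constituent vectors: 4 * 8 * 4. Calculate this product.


Spinor norm N(V) = |v1|^2 * |v2|^2 * ... * |v3|^2
= 4 * 8 * 4
Running product: 4, 32, 128
N(V) = 128


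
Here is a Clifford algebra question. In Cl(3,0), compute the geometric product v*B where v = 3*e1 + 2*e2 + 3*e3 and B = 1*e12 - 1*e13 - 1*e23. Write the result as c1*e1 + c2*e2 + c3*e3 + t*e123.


vB has grade-1 (vector) and grade-3 (trivector) parts: vB = (v _| B) + (v ^ B).
Vector part <vB>_1:
  e1: -v2*b12 - v3*b13 = -(2)*(1) - (3)*(-1) = 1
  e2: v1*b12 - v3*b23 = (3)*(1) - (3)*(-1) = 6
  e3: v1*b13 + v2*b23 = (3)*(-1) + (2)*(-1) = -5
Trivector part <vB>_3:
  e123: v1*b23 - v2*b13 + v3*b12 = (3)*(-1) - (2)*(-1) + (3)*(1) = 2
vB = 1*e1 + 6*e2 - 5*e3 + 2*e123


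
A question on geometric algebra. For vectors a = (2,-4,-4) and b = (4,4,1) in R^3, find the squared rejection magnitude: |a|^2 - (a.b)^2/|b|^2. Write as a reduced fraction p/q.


|a|^2 = 2^2 + (-4)^2 + (-4)^2 = 36
|b|^2 = 4^2 + 4^2 + 1^2 = 33
a . b = 2*4 + (-4)*4 + (-4)*1 = -12
(a.b)^2 = (-12)^2 = 144
|rej|^2 = 36 - 144/33
= (1188 - 144)/33
= 1044/33
In lowest terms: 348/11


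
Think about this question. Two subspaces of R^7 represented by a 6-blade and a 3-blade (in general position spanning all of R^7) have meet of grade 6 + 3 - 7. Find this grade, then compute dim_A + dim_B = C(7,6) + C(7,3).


Meet grade = grade(A) + grade(B) - n
= 6 + 3 - 7 = 2
C(7,6) = 7
C(7,3) = 35
dim_A + dim_B = 7 + 35 = 42


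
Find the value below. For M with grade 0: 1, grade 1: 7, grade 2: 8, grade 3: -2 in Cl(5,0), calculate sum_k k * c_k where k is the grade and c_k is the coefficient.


Grade-weighted sum = sum of grade_k * coefficient_k
0*1 = 0
1*7 = 7
2*8 = 16
3*(-2) = -6
Total = 0 + 7 + 16 + (-6) = 17


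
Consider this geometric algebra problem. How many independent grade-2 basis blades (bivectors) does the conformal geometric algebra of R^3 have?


The conformal model of R^3 uses Cl(4,1) with m = 3 + 2 = 5 generators.
Number of grade-2 blades = C(m, 2) = C(5, 2)
= 5*4/2 = 10


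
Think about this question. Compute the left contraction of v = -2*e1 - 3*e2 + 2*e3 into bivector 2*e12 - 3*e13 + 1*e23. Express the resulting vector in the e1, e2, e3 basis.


Left contraction v _| B = <vB>_1 (grade-1 part of the geometric product vB).
Using e1_|e12 = e2, e2_|e12 = -e1, e1_|e13 = e3, e3_|e13 = -e1, e2_|e23 = e3, e3_|e23 = -e2:
e1 coeff: -v2*b12 - v3*b13 = -(-3)*(2) - (2)*(-3) = 12
e2 coeff: v1*b12 - v3*b23 = (-2)*(2) - (2)*(1) = -6
e3 coeff: v1*b13 + v2*b23 = (-2)*(-3) + (-3)*(1) = 3
v _| B = 12*e1 - 6*e2 + 3*e3


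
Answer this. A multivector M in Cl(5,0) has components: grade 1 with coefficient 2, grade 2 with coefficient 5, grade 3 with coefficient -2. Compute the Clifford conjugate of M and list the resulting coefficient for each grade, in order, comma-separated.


Clifford conjugate sign for grade k: (-1)^(k(k+1)/2)
Grade 1: (-1)^(1*2/2) = (-1)^1 = -1, coeff 2 -> -2
Grade 2: (-1)^(2*3/2) = (-1)^3 = -1, coeff 5 -> -5
Grade 3: (-1)^(3*4/2) = (-1)^6 = 1, coeff -2 -> -2
Conjugated coefficients: -2, -5, -2


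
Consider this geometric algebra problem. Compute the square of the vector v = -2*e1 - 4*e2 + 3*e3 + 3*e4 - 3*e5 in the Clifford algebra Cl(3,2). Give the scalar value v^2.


v^2 = sum of c_i^2 * e_i^2
Positive signature terms (e_i^2 = +1): (-2)^2 + (-4)^2 + 3^2 = 29
Negative signature terms (e_j^2 = -1): 3^2 + (-3)^2 = 18
v^2 = 29 - 18 = 11


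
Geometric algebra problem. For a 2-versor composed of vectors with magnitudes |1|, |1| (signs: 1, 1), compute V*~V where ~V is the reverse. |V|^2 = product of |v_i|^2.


Each vector v_i has |v_i|^2 = s_i^2
Squared scales: 1^2 = 1, 1^2 = 1
|V|^2 = 1 * 1
= 1


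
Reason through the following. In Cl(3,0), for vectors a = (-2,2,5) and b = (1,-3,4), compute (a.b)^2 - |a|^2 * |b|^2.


a . b = (-2)*1 + 2*(-3) + 5*4
= -2 + (-6) + 20 = 12
|a|^2 = (-2)^2 + 2^2 + 5^2 = 33
|b|^2 = 1^2 + (-3)^2 + 4^2 = 26
(a.b)^2 = 12^2 = 144
|a|^2 * |b|^2 = 33 * 26 = 858
Result = 144 - 858 = -714


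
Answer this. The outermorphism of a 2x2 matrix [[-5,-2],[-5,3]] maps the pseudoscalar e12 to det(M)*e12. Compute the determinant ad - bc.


The outermorphism of a linear map f sends e1^e2 to f(e1)^f(e2).
f(e1) = -5*e1 - 5*e2
f(e2) = -2*e1 + 3*e2
f(e1) ^ f(e2) = (-5*e1 - 5*e2) ^ (-2*e1 + 3*e2)
= (-5)*3*e12 + (-5)*(-2)*e21
= (-15 - 10)*e12
= -25*e12
Coefficient = -25


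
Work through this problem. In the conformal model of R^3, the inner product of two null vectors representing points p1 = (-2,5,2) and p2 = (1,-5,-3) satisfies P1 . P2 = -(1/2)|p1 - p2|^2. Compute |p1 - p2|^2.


p1 - p2 = (-3, 10, 5)
|p1 - p2|^2 = (-3)^2 + 10^2 + 5^2
= 9 + 100 + 25
= 134


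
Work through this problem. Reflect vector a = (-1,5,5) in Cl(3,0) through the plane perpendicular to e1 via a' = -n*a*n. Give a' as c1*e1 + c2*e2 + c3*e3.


Reflection formula: a' = -n*a*n, with n = e1 (unit vector, n^2 = 1).
For reflection through hyperplane perp to e1:
The component along e1 flips sign, others stay.
a = (-1, 5, 5)
a' = (1, 5, 5)
a' = 1*e1 + 5*e2 + 5*e3


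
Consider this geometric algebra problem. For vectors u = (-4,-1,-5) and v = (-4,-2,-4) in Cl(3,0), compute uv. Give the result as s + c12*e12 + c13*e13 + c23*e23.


In Cl(3,0): e_i^2 = 1, e_ie_j = -e_je_i for i != j.
Scalar part = u . v = (-4)*(-4) + (-1)*(-2) + (-5)*(-4)
= 16 + 2 + 20 = 38
e12 coeff = (-4)*(-2) - (-1)*(-4) = 8 - 4 = 4
e13 coeff = (-4)*(-4) - (-5)*(-4) = 16 - 20 = -4
e23 coeff = (-1)*(-4) - (-5)*(-2) = 4 - 10 = -6
uv = 38 + 4*e12 - 4*e13 - 6*e23


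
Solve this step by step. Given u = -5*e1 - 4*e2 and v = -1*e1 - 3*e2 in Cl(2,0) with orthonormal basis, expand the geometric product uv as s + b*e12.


Expand: (-5*e1 - 4*e2)(-1*e1 - 3*e2)
= (-5)*(-1)*e1e1 + (-5)*(-3)*e1e2 + (-4)*(-1)*e2e1 + (-4)*(-3)*e2e2
Using e1^2 = e2^2 = 1, e2e1 = -e1e2:
Scalar part s = (-5)*(-1) + (-4)*(-3) = 5 + 12 = 17
Bivector part b = (-5)*(-3) - (-4)*(-1) = 15 - 4 = 11
uv = 17 + 11*e12


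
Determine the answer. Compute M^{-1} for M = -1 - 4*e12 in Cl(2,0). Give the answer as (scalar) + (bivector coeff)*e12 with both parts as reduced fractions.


M = -1 - 4*e12, where e12^2 = -1.
Since M commutes with its reverse ~M = a - b*e12, M * ~M = a^2 - b^2*e12^2 = a^2 + b^2.
So M^{-1} = ~M / (a^2 + b^2) = (a - b*e12)/(a^2 + b^2).
a^2 + b^2 = 1 + 16 = 17
Scalar part = -1/17 = -1/17
Bivector coeff = 4/17 = 4/17
M^{-1} = -1/17 + 4/17*e12


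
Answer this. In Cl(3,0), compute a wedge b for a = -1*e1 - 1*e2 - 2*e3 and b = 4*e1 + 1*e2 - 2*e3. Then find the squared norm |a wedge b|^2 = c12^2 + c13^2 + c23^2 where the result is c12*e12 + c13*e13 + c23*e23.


a wedge b = (a1*b2 - a2*b1)*e12 + (a1*b3 - a3*b1)*e13 + (a2*b3 - a3*b2)*e23
e12 coeff: (-1)*1 - (-1)*4 = -1 - (-4) = 3
e13 coeff: (-1)*(-2) - (-2)*4 = 2 - (-8) = 10
e23 coeff: (-1)*(-2) - (-2)*1 = 2 - (-2) = 4
|a wedge b|^2 = 3^2 + 10^2 + 4^2
= 9 + 100 + 16
= 125


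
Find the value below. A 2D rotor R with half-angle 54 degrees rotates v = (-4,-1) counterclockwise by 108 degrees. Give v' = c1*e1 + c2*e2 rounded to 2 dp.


Rotor R = cos(54deg) - sin(54deg)*e12
Rotation angle theta = 2 * 54 = 108 degrees
v' = R*v*~R rotates v by theta.
cos(108deg) = -0.3090, sin(108deg) = 0.9511
v'_1 = -4*cos(108deg) - (-1)*sin(108deg)
= -4*(-0.3090) - (-1)*0.9511
= 2.19
v'_2 = -4*sin(108deg) + (-1)*cos(108deg)
= -4*0.9511 + (-1)*(-0.3090)
= -3.50
v' = 2.19*e1 - 3.50*e2


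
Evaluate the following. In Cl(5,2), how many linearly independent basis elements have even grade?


Even subalgebra dimension = 2^(n-1)
n = 5 + 2 = 7
2^(7 - 1) = 2^6 = 64
Verification: sum of C(7,k) for even k = 1 + 21 + 35 + 7 = 64
Result = 64


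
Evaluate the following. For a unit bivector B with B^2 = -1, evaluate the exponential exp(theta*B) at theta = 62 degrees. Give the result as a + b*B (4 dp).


For a unit bivector B with B^2 = -1, the exponential series gives
e^(theta*B) = cos(theta) + sin(theta)*B (the GA analogue of Euler's formula).
theta = 62 degrees = 1.082104 rad
cos(62 deg) = 0.4695
sin(62 deg) = 0.8829
exp(theta*B) = 0.4695 + 0.8829*B


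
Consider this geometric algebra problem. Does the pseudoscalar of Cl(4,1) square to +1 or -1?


The pseudoscalar I = e1...e_n (product of all n generators) of Cl(p,q) satisfies I^2 = (-1)^(q + n(n-1)/2).
p = 4, q = 1, n = p + q = 5
n(n-1)/2 = 5 * 4 / 2 = 10
Exponent = q + n(n-1)/2 = 1 + 10 = 11
I^2 = (-1)^11 = -1


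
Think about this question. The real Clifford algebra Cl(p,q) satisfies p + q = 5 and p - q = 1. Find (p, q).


We need p + q = 5 and p - q = 1.
Adding: 2p = 5 + 1 = 6, so p = 3.
Then q = 5 - 3 = 2.
(p, q) = (3, 2)


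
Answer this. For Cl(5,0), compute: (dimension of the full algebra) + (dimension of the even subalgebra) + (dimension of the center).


n = 5 + 0 = 5
Total dim = 2^5 = 32
Even subalgebra dim = 2^4 = 16
n is odd, so center dim = 2
Sum = 32 + 16 + 2 = 50


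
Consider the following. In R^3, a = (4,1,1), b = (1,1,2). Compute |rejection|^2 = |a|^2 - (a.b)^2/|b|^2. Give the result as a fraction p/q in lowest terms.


|a|^2 = 4^2 + 1^2 + 1^2 = 18
|b|^2 = 1^2 + 1^2 + 2^2 = 6
a . b = 4*1 + 1*1 + 1*2 = 7
(a.b)^2 = 7^2 = 49
|rej|^2 = 18 - 49/6
= (108 - 49)/6
= 59/6
In lowest terms: 59/6


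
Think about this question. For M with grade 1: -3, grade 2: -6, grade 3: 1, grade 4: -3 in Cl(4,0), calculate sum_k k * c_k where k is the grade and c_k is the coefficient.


Grade-weighted sum = sum of grade_k * coefficient_k
1*(-3) = -3
2*(-6) = -12
3*1 = 3
4*(-3) = -12
Total = -3 + (-12) + 3 + (-12) = -24


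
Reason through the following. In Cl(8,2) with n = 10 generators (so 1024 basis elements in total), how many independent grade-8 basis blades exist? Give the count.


Number of grade-k basis blades in Cl(p,q) with n = p + q is C(n, k).
n = 8 + 2 = 10
C(10, 8) = 10! / (8! * 2!)
= 3628800 / (40320 * 2)
= 45


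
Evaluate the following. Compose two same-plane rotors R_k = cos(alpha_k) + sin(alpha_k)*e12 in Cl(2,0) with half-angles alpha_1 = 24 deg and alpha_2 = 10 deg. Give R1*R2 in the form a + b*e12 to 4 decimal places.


Same-plane rotors commute and their half-angles add:
R1*R2 = cos(a1 + a2) + sin(a1 + a2)*e12.
a1 + a2 = 24 + 10 = 34 deg
cos(34 deg) = 0.8290
sin(34 deg) = 0.5592
R1*R2 = 0.8290 + 0.5592*e12


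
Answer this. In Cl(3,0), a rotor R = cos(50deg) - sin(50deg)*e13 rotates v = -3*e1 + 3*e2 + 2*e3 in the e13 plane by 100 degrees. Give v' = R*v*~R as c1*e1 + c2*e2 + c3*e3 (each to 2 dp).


Rotor R = cos(50deg) - sin(50deg)*e13
Rotation angle theta = 2 * 50 = 100 degrees in the e13 plane (e1 -> e3).
The component perpendicular to the plane (e2) is invariant: v'_2 = v2 = 3.00
cos(100deg) = -0.1736, sin(100deg) = 0.9848
v'_1 = v1*cos(theta) - v3*sin(theta) = -3*(-0.1736) - 2*0.9848 = -1.45
v'_3 = v1*sin(theta) + v3*cos(theta) = -3*0.9848 + 2*(-0.1736) = -3.30
v' = -1.45*e1 + 3.00*e2 - 3.30*e3


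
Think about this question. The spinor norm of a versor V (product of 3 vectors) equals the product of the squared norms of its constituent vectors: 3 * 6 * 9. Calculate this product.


Spinor norm N(V) = |v1|^2 * |v2|^2 * ... * |v3|^2
= 3 * 6 * 9
Running product: 3, 18, 162
N(V) = 162


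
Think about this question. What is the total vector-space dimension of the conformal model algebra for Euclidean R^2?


The conformal model of R^2 uses Cl(3,1): the 2 Euclidean generators plus two extra orthogonal generators e+ (e+^2 = +1) and e- (e-^2 = -1), from which the null vectors e0, einf are built.
Number of generators m = 2 + 2 = 4.
dim Cl(p,q) = 2^m = 2^4 = 16


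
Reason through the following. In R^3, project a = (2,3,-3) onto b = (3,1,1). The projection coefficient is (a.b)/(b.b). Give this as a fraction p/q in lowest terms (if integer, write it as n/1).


Projection coefficient = (a . b) / (b . b)
a . b = 2*3 + 3*1 + (-3)*1
= 6 + 3 + (-3) = 6
b . b = 3^2 + 1^2 + 1^2
= 9 + 1 + 1 = 11
Coefficient = 6/11
In lowest terms: 6/11


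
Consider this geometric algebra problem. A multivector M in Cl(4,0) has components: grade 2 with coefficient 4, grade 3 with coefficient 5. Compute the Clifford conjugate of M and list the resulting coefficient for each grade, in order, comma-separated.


Clifford conjugate sign for grade k: (-1)^(k(k+1)/2)
Grade 2: (-1)^(2*3/2) = (-1)^3 = -1, coeff 4 -> -4
Grade 3: (-1)^(3*4/2) = (-1)^6 = 1, coeff 5 -> 5
Conjugated coefficients: -4, 5


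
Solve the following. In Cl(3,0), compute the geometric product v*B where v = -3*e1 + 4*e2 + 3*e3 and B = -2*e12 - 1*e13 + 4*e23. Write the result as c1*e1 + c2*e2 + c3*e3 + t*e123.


vB has grade-1 (vector) and grade-3 (trivector) parts: vB = (v _| B) + (v ^ B).
Vector part <vB>_1:
  e1: -v2*b12 - v3*b13 = -(4)*(-2) - (3)*(-1) = 11
  e2: v1*b12 - v3*b23 = (-3)*(-2) - (3)*(4) = -6
  e3: v1*b13 + v2*b23 = (-3)*(-1) + (4)*(4) = 19
Trivector part <vB>_3:
  e123: v1*b23 - v2*b13 + v3*b12 = (-3)*(4) - (4)*(-1) + (3)*(-2) = -14
vB = 11*e1 - 6*e2 + 19*e3 - 14*e123


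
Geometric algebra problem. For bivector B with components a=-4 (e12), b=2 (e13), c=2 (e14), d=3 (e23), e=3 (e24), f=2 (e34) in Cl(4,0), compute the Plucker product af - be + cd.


Plucker relation: af - be + cd
a*f = (-4)*2 = -8
b*e = 2*3 = 6
c*d = 2*3 = 6
af - be + cd = -8 - 6 + 6
= -8


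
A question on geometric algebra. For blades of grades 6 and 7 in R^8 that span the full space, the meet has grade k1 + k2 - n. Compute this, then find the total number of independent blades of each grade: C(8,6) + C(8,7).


Meet grade = grade(A) + grade(B) - n
= 6 + 7 - 8 = 5
C(8,6) = 28
C(8,7) = 8
dim_A + dim_B = 28 + 8 = 36


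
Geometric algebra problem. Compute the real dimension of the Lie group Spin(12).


Spin(n) double-covers SO(n); both have Lie algebra so(n) of dimension n(n-1)/2.
n = 12
n(n-1) = 12 * 11 = 132
dim Spin(12) = 132/2 = 66


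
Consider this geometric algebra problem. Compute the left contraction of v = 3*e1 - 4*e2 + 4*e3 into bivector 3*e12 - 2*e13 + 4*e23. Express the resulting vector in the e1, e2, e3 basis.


Left contraction v _| B = <vB>_1 (grade-1 part of the geometric product vB).
Using e1_|e12 = e2, e2_|e12 = -e1, e1_|e13 = e3, e3_|e13 = -e1, e2_|e23 = e3, e3_|e23 = -e2:
e1 coeff: -v2*b12 - v3*b13 = -(-4)*(3) - (4)*(-2) = 20
e2 coeff: v1*b12 - v3*b23 = (3)*(3) - (4)*(4) = -7
e3 coeff: v1*b13 + v2*b23 = (3)*(-2) + (-4)*(4) = -22
v _| B = 20*e1 - 7*e2 - 22*e3


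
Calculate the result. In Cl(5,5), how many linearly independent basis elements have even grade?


Even subalgebra dimension = 2^(n-1)
n = 5 + 5 = 10
2^(10 - 1) = 2^9 = 512
Verification: sum of C(10,k) for even k = 1 + 45 + 210 + 210 + 45 + 1 = 512
Result = 512


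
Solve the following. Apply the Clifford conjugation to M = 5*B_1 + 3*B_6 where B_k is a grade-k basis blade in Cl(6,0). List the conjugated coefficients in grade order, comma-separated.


Clifford conjugate sign for grade k: (-1)^(k(k+1)/2)
Grade 1: (-1)^(1*2/2) = (-1)^1 = -1, coeff 5 -> -5
Grade 6: (-1)^(6*7/2) = (-1)^21 = -1, coeff 3 -> -3
Conjugated coefficients: -5, -3


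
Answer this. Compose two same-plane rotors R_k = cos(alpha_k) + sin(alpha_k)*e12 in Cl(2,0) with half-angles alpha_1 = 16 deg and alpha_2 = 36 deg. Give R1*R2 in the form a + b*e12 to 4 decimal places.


Same-plane rotors commute and their half-angles add:
R1*R2 = cos(a1 + a2) + sin(a1 + a2)*e12.
a1 + a2 = 16 + 36 = 52 deg
cos(52 deg) = 0.6157
sin(52 deg) = 0.7880
R1*R2 = 0.6157 + 0.7880*e12


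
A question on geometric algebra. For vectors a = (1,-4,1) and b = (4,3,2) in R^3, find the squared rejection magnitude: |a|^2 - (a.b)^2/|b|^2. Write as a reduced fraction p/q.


|a|^2 = 1^2 + (-4)^2 + 1^2 = 18
|b|^2 = 4^2 + 3^2 + 2^2 = 29
a . b = 1*4 + (-4)*3 + 1*2 = -6
(a.b)^2 = (-6)^2 = 36
|rej|^2 = 18 - 36/29
= (522 - 36)/29
= 486/29
In lowest terms: 486/29


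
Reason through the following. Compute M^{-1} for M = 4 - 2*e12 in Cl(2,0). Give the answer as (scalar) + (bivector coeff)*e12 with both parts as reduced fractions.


M = 4 - 2*e12, where e12^2 = -1.
Since M commutes with its reverse ~M = a - b*e12, M * ~M = a^2 - b^2*e12^2 = a^2 + b^2.
So M^{-1} = ~M / (a^2 + b^2) = (a - b*e12)/(a^2 + b^2).
a^2 + b^2 = 16 + 4 = 20
Scalar part = 4/20 = 1/5
Bivector coeff = 2/20 = 1/10
M^{-1} = 1/5 + 1/10*e12


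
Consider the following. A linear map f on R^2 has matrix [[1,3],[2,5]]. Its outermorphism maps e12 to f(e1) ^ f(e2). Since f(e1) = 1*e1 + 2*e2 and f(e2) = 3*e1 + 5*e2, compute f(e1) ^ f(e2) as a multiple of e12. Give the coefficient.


The outermorphism of a linear map f sends e1^e2 to f(e1)^f(e2).
f(e1) = 1*e1 + 2*e2
f(e2) = 3*e1 + 5*e2
f(e1) ^ f(e2) = (1*e1 + 2*e2) ^ (3*e1 + 5*e2)
= 1*5*e12 + 2*3*e21
= (5 - 6)*e12
= -1*e12
Coefficient = -1


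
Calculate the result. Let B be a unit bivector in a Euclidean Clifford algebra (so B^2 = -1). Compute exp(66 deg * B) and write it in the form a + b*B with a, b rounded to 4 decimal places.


For a unit bivector B with B^2 = -1, the exponential series gives
e^(theta*B) = cos(theta) + sin(theta)*B (the GA analogue of Euler's formula).
theta = 66 degrees = 1.151917 rad
cos(66 deg) = 0.4067
sin(66 deg) = 0.9135
exp(theta*B) = 0.4067 + 0.9135*B


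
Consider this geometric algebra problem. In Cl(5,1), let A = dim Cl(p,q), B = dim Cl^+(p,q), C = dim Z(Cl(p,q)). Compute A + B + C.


n = 5 + 1 = 6
Total dim = 2^6 = 64
Even subalgebra dim = 2^5 = 32
n is even, so center dim = 1
Sum = 64 + 32 + 1 = 97


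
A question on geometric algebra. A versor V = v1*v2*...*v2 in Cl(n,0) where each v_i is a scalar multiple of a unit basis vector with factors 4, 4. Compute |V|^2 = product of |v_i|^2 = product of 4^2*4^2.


Each vector v_i has |v_i|^2 = s_i^2
Squared scales: 4^2 = 16, 4^2 = 16
|V|^2 = 16 * 16
= 256


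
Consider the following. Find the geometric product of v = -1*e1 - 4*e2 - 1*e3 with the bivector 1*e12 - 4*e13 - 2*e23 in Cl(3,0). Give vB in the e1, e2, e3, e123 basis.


vB has grade-1 (vector) and grade-3 (trivector) parts: vB = (v _| B) + (v ^ B).
Vector part <vB>_1:
  e1: -v2*b12 - v3*b13 = -(-4)*(1) - (-1)*(-4) = 0
  e2: v1*b12 - v3*b23 = (-1)*(1) - (-1)*(-2) = -3
  e3: v1*b13 + v2*b23 = (-1)*(-4) + (-4)*(-2) = 12
Trivector part <vB>_3:
  e123: v1*b23 - v2*b13 + v3*b12 = (-1)*(-2) - (-4)*(-4) + (-1)*(1) = -15
vB = 0*e1 - 3*e2 + 12*e3 - 15*e123


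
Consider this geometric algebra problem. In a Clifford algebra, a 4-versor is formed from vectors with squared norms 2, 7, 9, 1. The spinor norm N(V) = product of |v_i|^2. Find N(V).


Spinor norm N(V) = |v1|^2 * |v2|^2 * ... * |v4|^2
= 2 * 7 * 9 * 1
Running product: 2, 14, 126, 126
N(V) = 126


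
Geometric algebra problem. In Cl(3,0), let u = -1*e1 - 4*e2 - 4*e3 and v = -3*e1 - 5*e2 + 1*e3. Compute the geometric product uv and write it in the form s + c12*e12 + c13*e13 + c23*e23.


In Cl(3,0): e_i^2 = 1, e_ie_j = -e_je_i for i != j.
Scalar part = u . v = (-1)*(-3) + (-4)*(-5) + (-4)*1
= 3 + 20 + (-4) = 19
e12 coeff = (-1)*(-5) - (-4)*(-3) = 5 - 12 = -7
e13 coeff = (-1)*1 - (-4)*(-3) = -1 - 12 = -13
e23 coeff = (-4)*1 - (-4)*(-5) = -4 - 20 = -24
uv = 19 - 7*e12 - 13*e13 - 24*e23


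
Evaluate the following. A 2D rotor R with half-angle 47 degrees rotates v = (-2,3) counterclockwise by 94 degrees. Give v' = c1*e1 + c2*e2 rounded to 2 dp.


Rotor R = cos(47deg) - sin(47deg)*e12
Rotation angle theta = 2 * 47 = 94 degrees
v' = R*v*~R rotates v by theta.
cos(94deg) = -0.0698, sin(94deg) = 0.9976
v'_1 = -2*cos(94deg) - 3*sin(94deg)
= -2*(-0.0698) - 3*0.9976
= -2.85
v'_2 = -2*sin(94deg) + 3*cos(94deg)
= -2*0.9976 + 3*(-0.0698)
= -2.20
v' = -2.85*e1 - 2.20*e2


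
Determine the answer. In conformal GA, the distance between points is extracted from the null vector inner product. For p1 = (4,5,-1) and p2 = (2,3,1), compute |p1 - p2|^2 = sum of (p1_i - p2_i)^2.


p1 - p2 = (2, 2, -2)
|p1 - p2|^2 = 2^2 + 2^2 + (-2)^2
= 4 + 4 + 4
= 12


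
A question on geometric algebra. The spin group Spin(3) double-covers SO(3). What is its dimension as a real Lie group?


Spin(n) double-covers SO(n); both have Lie algebra so(n) of dimension n(n-1)/2.
n = 3
n(n-1) = 3 * 2 = 6
dim Spin(3) = 6/2 = 3


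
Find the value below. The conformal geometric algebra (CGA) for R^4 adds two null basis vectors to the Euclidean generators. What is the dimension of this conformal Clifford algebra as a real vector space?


The conformal model of R^4 uses Cl(5,1): the 4 Euclidean generators plus two extra orthogonal generators e+ (e+^2 = +1) and e- (e-^2 = -1), from which the null vectors e0, einf are built.
Number of generators m = 4 + 2 = 6.
dim Cl(p,q) = 2^m = 2^6 = 64


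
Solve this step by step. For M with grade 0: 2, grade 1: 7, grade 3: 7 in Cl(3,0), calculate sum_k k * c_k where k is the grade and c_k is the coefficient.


Grade-weighted sum = sum of grade_k * coefficient_k
0*2 = 0
1*7 = 7
3*7 = 21
Total = 0 + 7 + 21 = 28


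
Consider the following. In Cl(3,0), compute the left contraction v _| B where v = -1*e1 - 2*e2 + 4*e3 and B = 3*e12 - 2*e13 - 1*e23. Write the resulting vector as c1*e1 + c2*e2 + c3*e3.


Left contraction v _| B = <vB>_1 (grade-1 part of the geometric product vB).
Using e1_|e12 = e2, e2_|e12 = -e1, e1_|e13 = e3, e3_|e13 = -e1, e2_|e23 = e3, e3_|e23 = -e2:
e1 coeff: -v2*b12 - v3*b13 = -(-2)*(3) - (4)*(-2) = 14
e2 coeff: v1*b12 - v3*b23 = (-1)*(3) - (4)*(-1) = 1
e3 coeff: v1*b13 + v2*b23 = (-1)*(-2) + (-2)*(-1) = 4
v _| B = 14*e1 + 1*e2 + 4*e3


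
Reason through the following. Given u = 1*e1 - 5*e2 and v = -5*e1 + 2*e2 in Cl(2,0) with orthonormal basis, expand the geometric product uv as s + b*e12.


Expand: (1*e1 - 5*e2)(-5*e1 + 2*e2)
= 1*(-5)*e1e1 + 1*2*e1e2 + (-5)*(-5)*e2e1 + (-5)*2*e2e2
Using e1^2 = e2^2 = 1, e2e1 = -e1e2:
Scalar part s = 1*(-5) + (-5)*2 = -5 + (-10) = -15
Bivector part b = 1*2 - (-5)*(-5) = 2 - 25 = -23
uv = -15 - 23*e12


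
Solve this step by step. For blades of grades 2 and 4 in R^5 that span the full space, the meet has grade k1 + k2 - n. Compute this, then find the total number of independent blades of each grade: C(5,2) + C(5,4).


Meet grade = grade(A) + grade(B) - n
= 2 + 4 - 5 = 1
C(5,2) = 10
C(5,4) = 5
dim_A + dim_B = 10 + 5 = 15


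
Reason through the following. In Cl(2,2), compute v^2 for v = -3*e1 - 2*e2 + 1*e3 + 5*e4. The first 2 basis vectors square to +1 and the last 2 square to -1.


v^2 = sum of c_i^2 * e_i^2
Positive signature terms (e_i^2 = +1): (-3)^2 + (-2)^2 = 13
Negative signature terms (e_j^2 = -1): 1^2 + 5^2 = 26
v^2 = 13 - 26 = -13


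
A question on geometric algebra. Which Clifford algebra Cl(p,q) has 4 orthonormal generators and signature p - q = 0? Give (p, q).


We need p + q = 4 and p - q = 0.
Adding: 2p = 4 + 0 = 4, so p = 2.
Then q = 4 - 2 = 2.
(p, q) = (2, 2)


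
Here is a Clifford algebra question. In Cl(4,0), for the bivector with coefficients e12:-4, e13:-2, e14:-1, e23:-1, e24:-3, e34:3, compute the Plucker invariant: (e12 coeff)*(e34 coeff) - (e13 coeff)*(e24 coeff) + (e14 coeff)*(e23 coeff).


Plucker relation: af - be + cd
a*f = (-4)*3 = -12
b*e = (-2)*(-3) = 6
c*d = (-1)*(-1) = 1
af - be + cd = -12 - 6 + 1
= -17


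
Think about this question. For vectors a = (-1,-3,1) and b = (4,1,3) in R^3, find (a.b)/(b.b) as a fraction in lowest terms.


Projection coefficient = (a . b) / (b . b)
a . b = (-1)*4 + (-3)*1 + 1*3
= -4 + (-3) + 3 = -4
b . b = 4^2 + 1^2 + 3^2
= 16 + 1 + 9 = 26
Coefficient = -4/26
In lowest terms: -2/13


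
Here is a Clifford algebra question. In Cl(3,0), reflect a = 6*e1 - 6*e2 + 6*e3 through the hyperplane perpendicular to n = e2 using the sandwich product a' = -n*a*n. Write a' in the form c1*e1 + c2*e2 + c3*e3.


Reflection formula: a' = -n*a*n, with n = e2 (unit vector, n^2 = 1).
For reflection through hyperplane perp to e2:
The component along e2 flips sign, others stay.
a = (6, -6, 6)
a' = (6, 6, 6)
a' = 6*e1 + 6*e2 + 6*e3


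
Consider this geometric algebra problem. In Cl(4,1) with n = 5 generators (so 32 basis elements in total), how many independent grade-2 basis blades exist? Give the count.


Number of grade-k basis blades in Cl(p,q) with n = p + q is C(n, k).
n = 4 + 1 = 5
C(5, 2) = 5! / (2! * 3!)
= 120 / (2 * 6)
= 10


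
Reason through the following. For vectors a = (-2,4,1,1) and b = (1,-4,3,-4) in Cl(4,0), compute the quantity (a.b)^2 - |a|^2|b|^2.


a . b = (-2)*1 + 4*(-4) + 1*3 + 1*(-4)
= -2 + (-16) + 3 + (-4) = -19
|a|^2 = (-2)^2 + 4^2 + 1^2 + 1^2 = 22
|b|^2 = 1^2 + (-4)^2 + 3^2 + (-4)^2 = 42
(a.b)^2 = (-19)^2 = 361
|a|^2 * |b|^2 = 22 * 42 = 924
Result = 361 - 924 = -563


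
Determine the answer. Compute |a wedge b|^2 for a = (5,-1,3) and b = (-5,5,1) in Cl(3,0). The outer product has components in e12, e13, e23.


a wedge b = (a1*b2 - a2*b1)*e12 + (a1*b3 - a3*b1)*e13 + (a2*b3 - a3*b2)*e23
e12 coeff: 5*5 - (-1)*(-5) = 25 - 5 = 20
e13 coeff: 5*1 - 3*(-5) = 5 - (-15) = 20
e23 coeff: (-1)*1 - 3*5 = -1 - 15 = -16
|a wedge b|^2 = 20^2 + 20^2 + (-16)^2
= 400 + 400 + 256
= 1056


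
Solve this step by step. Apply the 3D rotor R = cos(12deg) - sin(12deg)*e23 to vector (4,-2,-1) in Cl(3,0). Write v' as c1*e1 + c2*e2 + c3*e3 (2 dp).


Rotor R = cos(12deg) - sin(12deg)*e23
Rotation angle theta = 2 * 12 = 24 degrees in the e23 plane (e2 -> e3).
The component perpendicular to the plane (e1) is invariant: v'_1 = v1 = 4.00
cos(24deg) = 0.9135, sin(24deg) = 0.4067
v'_2 = v2*cos(theta) - v3*sin(theta) = -2*0.9135 - (-1)*0.4067 = -1.42
v'_3 = v2*sin(theta) + v3*cos(theta) = -2*0.4067 + (-1)*0.9135 = -1.73
v' = 4.00*e1 - 1.42*e2 - 1.73*e3


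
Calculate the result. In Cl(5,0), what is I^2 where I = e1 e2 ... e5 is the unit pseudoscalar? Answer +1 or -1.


The pseudoscalar I = e1...e_n (product of all n generators) of Cl(p,q) satisfies I^2 = (-1)^(q + n(n-1)/2).
p = 5, q = 0, n = p + q = 5
n(n-1)/2 = 5 * 4 / 2 = 10
Exponent = q + n(n-1)/2 = 0 + 10 = 10
I^2 = (-1)^10 = +1


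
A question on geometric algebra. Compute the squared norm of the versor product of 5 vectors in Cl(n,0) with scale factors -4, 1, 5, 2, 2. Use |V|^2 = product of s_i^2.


Each vector v_i has |v_i|^2 = s_i^2
Squared scales: (-4)^2 = 16, 1^2 = 1, 5^2 = 25, 2^2 = 4, 2^2 = 4
|V|^2 = 16 * 1 * 25 * 4 * 4
= 6400


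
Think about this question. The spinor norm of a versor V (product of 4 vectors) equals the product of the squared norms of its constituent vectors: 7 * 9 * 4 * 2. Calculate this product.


Spinor norm N(V) = |v1|^2 * |v2|^2 * ... * |v4|^2
= 7 * 9 * 4 * 2
Running product: 7, 63, 252, 504
N(V) = 504


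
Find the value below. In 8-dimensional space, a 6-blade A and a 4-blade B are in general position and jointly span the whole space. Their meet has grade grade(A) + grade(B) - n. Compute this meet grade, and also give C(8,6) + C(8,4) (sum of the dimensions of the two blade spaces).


Meet grade = grade(A) + grade(B) - n
= 6 + 4 - 8 = 2
C(8,6) = 28
C(8,4) = 70
dim_A + dim_B = 28 + 70 = 98


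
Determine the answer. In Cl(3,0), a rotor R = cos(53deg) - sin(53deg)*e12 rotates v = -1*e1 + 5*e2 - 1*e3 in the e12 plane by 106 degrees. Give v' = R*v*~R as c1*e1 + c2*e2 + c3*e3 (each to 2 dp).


Rotor R = cos(53deg) - sin(53deg)*e12
Rotation angle theta = 2 * 53 = 106 degrees in the e12 plane (e1 -> e2).
The component perpendicular to the plane (e3) is invariant: v'_3 = v3 = -1.00
cos(106deg) = -0.2756, sin(106deg) = 0.9613
v'_1 = v1*cos(theta) - v2*sin(theta) = -1*(-0.2756) - 5*0.9613 = -4.53
v'_2 = v1*sin(theta) + v2*cos(theta) = -1*0.9613 + 5*(-0.2756) = -2.34
v' = -4.53*e1 - 2.34*e2 - 1.00*e3


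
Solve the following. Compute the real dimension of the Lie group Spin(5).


Spin(n) double-covers SO(n); both have Lie algebra so(n) of dimension n(n-1)/2.
n = 5
n(n-1) = 5 * 4 = 20
dim Spin(5) = 20/2 = 10


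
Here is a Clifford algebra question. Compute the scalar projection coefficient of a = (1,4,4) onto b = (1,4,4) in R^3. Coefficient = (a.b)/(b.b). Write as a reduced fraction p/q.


Projection coefficient = (a . b) / (b . b)
a . b = 1*1 + 4*4 + 4*4
= 1 + 16 + 16 = 33
b . b = 1^2 + 4^2 + 4^2
= 1 + 16 + 16 = 33
Coefficient = 33/33
In lowest terms: 1/1


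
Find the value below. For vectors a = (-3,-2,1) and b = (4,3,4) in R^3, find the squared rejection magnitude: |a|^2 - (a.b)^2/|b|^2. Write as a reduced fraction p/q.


|a|^2 = (-3)^2 + (-2)^2 + 1^2 = 14
|b|^2 = 4^2 + 3^2 + 4^2 = 41
a . b = (-3)*4 + (-2)*3 + 1*4 = -14
(a.b)^2 = (-14)^2 = 196
|rej|^2 = 14 - 196/41
= (574 - 196)/41
= 378/41
In lowest terms: 378/41


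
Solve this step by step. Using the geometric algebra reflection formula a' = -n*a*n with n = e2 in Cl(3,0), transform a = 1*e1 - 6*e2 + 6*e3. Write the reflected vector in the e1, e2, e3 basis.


Reflection formula: a' = -n*a*n, with n = e2 (unit vector, n^2 = 1).
For reflection through hyperplane perp to e2:
The component along e2 flips sign, others stay.
a = (1, -6, 6)
a' = (1, 6, 6)
a' = 1*e1 + 6*e2 + 6*e3


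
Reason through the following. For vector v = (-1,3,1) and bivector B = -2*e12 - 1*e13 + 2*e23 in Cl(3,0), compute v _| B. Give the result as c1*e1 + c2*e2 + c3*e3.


Left contraction v _| B = <vB>_1 (grade-1 part of the geometric product vB).
Using e1_|e12 = e2, e2_|e12 = -e1, e1_|e13 = e3, e3_|e13 = -e1, e2_|e23 = e3, e3_|e23 = -e2:
e1 coeff: -v2*b12 - v3*b13 = -(3)*(-2) - (1)*(-1) = 7
e2 coeff: v1*b12 - v3*b23 = (-1)*(-2) - (1)*(2) = 0
e3 coeff: v1*b13 + v2*b23 = (-1)*(-1) + (3)*(2) = 7
v _| B = 7*e1 + 0*e2 + 7*e3


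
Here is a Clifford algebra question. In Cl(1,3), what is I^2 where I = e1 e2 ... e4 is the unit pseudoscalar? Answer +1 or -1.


The pseudoscalar I = e1...e_n (product of all n generators) of Cl(p,q) satisfies I^2 = (-1)^(q + n(n-1)/2).
p = 1, q = 3, n = p + q = 4
n(n-1)/2 = 4 * 3 / 2 = 6
Exponent = q + n(n-1)/2 = 3 + 6 = 9
I^2 = (-1)^9 = -1


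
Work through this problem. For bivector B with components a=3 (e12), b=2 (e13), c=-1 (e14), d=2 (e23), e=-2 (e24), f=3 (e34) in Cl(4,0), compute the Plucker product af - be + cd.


Plucker relation: af - be + cd
a*f = 3*3 = 9
b*e = 2*(-2) = -4
c*d = (-1)*2 = -2
af - be + cd = 9 - (-4) + (-2)
= 11


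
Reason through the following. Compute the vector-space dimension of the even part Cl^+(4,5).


Even subalgebra dimension = 2^(n-1)
n = 4 + 5 = 9
2^(9 - 1) = 2^8 = 256
Verification: sum of C(9,k) for even k = 1 + 36 + 126 + 84 + 9 = 256
Result = 256


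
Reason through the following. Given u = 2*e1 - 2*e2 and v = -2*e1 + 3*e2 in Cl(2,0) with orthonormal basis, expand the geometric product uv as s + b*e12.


Expand: (2*e1 - 2*e2)(-2*e1 + 3*e2)
= 2*(-2)*e1e1 + 2*3*e1e2 + (-2)*(-2)*e2e1 + (-2)*3*e2e2
Using e1^2 = e2^2 = 1, e2e1 = -e1e2:
Scalar part s = 2*(-2) + (-2)*3 = -4 + (-6) = -10
Bivector part b = 2*3 - (-2)*(-2) = 6 - 4 = 2
uv = -10 + 2*e12


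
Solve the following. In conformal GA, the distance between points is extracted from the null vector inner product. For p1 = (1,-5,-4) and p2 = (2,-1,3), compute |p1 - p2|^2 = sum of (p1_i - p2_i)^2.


p1 - p2 = (-1, -4, -7)
|p1 - p2|^2 = (-1)^2 + (-4)^2 + (-7)^2
= 1 + 16 + 49
= 66


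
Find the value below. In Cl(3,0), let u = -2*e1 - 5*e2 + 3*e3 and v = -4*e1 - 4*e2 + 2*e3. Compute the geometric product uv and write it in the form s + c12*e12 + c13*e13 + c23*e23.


In Cl(3,0): e_i^2 = 1, e_ie_j = -e_je_i for i != j.
Scalar part = u . v = (-2)*(-4) + (-5)*(-4) + 3*2
= 8 + 20 + 6 = 34
e12 coeff = (-2)*(-4) - (-5)*(-4) = 8 - 20 = -12
e13 coeff = (-2)*2 - 3*(-4) = -4 - (-12) = 8
e23 coeff = (-5)*2 - 3*(-4) = -10 - (-12) = 2
uv = 34 - 12*e12 + 8*e13 + 2*e23


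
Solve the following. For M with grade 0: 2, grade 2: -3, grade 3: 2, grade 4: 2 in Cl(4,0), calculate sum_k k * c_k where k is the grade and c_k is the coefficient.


Grade-weighted sum = sum of grade_k * coefficient_k
0*2 = 0
2*(-3) = -6
3*2 = 6
4*2 = 8
Total = 0 + (-6) + 6 + 8 = 8


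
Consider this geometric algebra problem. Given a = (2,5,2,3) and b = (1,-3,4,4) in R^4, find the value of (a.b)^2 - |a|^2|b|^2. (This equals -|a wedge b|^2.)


a . b = 2*1 + 5*(-3) + 2*4 + 3*4
= 2 + (-15) + 8 + 12 = 7
|a|^2 = 2^2 + 5^2 + 2^2 + 3^2 = 42
|b|^2 = 1^2 + (-3)^2 + 4^2 + 4^2 = 42
(a.b)^2 = 7^2 = 49
|a|^2 * |b|^2 = 42 * 42 = 1764
Result = 49 - 1764 = -1715


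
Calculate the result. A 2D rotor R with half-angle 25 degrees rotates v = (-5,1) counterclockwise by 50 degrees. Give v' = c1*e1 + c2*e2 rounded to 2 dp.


Rotor R = cos(25deg) - sin(25deg)*e12
Rotation angle theta = 2 * 25 = 50 degrees
v' = R*v*~R rotates v by theta.
cos(50deg) = 0.6428, sin(50deg) = 0.7660
v'_1 = -5*cos(50deg) - 1*sin(50deg)
= -5*0.6428 - 1*0.7660
= -3.98
v'_2 = -5*sin(50deg) + 1*cos(50deg)
= -5*0.7660 + 1*0.6428
= -3.19
v' = -3.98*e1 - 3.19*e2


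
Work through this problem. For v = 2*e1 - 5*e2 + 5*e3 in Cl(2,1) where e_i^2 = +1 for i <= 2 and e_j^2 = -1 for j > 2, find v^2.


v^2 = sum of c_i^2 * e_i^2
Positive signature terms (e_i^2 = +1): 2^2 + (-5)^2 = 29
Negative signature terms (e_j^2 = -1): 5^2 = 25
v^2 = 29 - 25 = 4


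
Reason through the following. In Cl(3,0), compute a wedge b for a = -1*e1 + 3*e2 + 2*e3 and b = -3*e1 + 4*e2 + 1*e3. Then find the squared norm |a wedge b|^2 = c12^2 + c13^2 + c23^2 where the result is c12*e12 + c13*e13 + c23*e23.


a wedge b = (a1*b2 - a2*b1)*e12 + (a1*b3 - a3*b1)*e13 + (a2*b3 - a3*b2)*e23
e12 coeff: (-1)*4 - 3*(-3) = -4 - (-9) = 5
e13 coeff: (-1)*1 - 2*(-3) = -1 - (-6) = 5
e23 coeff: 3*1 - 2*4 = 3 - 8 = -5
|a wedge b|^2 = 5^2 + 5^2 + (-5)^2
= 25 + 25 + 25
= 75


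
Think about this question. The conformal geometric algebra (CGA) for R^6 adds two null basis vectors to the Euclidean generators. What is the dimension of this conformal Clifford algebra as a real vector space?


The conformal model of R^6 uses Cl(7,1): the 6 Euclidean generators plus two extra orthogonal generators e+ (e+^2 = +1) and e- (e-^2 = -1), from which the null vectors e0, einf are built.
Number of generators m = 6 + 2 = 8.
dim Cl(p,q) = 2^m = 2^8 = 256


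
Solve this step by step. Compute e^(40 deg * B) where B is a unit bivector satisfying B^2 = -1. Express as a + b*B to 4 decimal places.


For a unit bivector B with B^2 = -1, the exponential series gives
e^(theta*B) = cos(theta) + sin(theta)*B (the GA analogue of Euler's formula).
theta = 40 degrees = 0.698132 rad
cos(40 deg) = 0.7660
sin(40 deg) = 0.6428
exp(theta*B) = 0.7660 + 0.6428*B
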